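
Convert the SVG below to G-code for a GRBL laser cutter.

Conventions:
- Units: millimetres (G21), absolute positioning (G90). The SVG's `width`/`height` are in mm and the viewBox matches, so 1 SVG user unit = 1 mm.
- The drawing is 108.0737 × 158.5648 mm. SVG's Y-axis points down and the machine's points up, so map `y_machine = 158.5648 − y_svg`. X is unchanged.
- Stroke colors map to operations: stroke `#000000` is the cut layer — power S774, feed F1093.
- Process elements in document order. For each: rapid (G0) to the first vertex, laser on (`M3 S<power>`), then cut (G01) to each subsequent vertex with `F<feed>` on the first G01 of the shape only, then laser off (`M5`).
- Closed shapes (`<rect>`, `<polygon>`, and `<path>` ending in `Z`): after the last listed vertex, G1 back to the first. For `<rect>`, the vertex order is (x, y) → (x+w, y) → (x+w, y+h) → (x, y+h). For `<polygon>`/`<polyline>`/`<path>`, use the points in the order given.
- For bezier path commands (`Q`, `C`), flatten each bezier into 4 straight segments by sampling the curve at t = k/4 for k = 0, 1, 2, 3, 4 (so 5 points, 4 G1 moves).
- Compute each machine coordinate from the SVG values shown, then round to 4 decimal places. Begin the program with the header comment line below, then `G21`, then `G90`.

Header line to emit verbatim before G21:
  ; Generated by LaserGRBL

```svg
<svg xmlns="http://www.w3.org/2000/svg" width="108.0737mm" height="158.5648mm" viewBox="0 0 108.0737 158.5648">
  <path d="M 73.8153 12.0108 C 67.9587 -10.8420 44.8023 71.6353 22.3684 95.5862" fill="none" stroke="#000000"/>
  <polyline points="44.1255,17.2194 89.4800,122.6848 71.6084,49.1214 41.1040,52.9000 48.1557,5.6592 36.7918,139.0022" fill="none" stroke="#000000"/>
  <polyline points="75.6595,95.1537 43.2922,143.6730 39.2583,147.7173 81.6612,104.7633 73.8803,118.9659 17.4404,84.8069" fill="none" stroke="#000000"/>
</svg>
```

; Generated by LaserGRBL
G21
G90
G0 X73.8153 Y146.5540
M3 S774
G01 X66.4607 Y146.5045 F1093
G01 X54.3083 Y122.3177
G01 X39.0477 Y89.3552
G01 X22.3684 Y62.9786
M5
G0 X44.1255 Y141.3454
M3 S774
G01 X89.4800 Y35.8800 F1093
G01 X71.6084 Y109.4434
G01 X41.1040 Y105.6648
G01 X48.1557 Y152.9056
G01 X36.7918 Y19.5626
M5
G0 X75.6595 Y63.4111
M3 S774
G01 X43.2922 Y14.8918 F1093
G01 X39.2583 Y10.8475
G01 X81.6612 Y53.8015
G01 X73.8803 Y39.5989
G01 X17.4404 Y73.7579
M5

viewBox `0 0 108.0737 158.5648` with mm width/height → 1 unit = 1 mm. Flip: y_m = 158.5648 − y_svg.

**Shape 1** — `<path>` cubic bezier, stroke `#000000` → cut (S774, F1093). Control points (SVG): P0=(73.8153,12.0108), P1=(67.9587,-10.8420), P2=(44.8023,71.6353), P3=(22.3684,95.5862); sampled at t=k/4. Machine vertices: (73.8153,146.5540) → (66.4607,146.5045) → (54.3083,122.3177) → (39.0477,89.3552) → (22.3684,62.9786). Open path.

**Shape 2** — `<polyline>` open polyline, stroke `#000000` → cut (S774, F1093). Machine vertices: (44.1255,141.3454) → (89.4800,35.8800) → (71.6084,109.4434) → (41.1040,105.6648) → (48.1557,152.9056) → (36.7918,19.5626). Open path.

**Shape 3** — `<polyline>` open polyline, stroke `#000000` → cut (S774, F1093). Machine vertices: (75.6595,63.4111) → (43.2922,14.8918) → (39.2583,10.8475) → (81.6612,53.8015) → (73.8803,39.5989) → (17.4404,73.7579). Open path.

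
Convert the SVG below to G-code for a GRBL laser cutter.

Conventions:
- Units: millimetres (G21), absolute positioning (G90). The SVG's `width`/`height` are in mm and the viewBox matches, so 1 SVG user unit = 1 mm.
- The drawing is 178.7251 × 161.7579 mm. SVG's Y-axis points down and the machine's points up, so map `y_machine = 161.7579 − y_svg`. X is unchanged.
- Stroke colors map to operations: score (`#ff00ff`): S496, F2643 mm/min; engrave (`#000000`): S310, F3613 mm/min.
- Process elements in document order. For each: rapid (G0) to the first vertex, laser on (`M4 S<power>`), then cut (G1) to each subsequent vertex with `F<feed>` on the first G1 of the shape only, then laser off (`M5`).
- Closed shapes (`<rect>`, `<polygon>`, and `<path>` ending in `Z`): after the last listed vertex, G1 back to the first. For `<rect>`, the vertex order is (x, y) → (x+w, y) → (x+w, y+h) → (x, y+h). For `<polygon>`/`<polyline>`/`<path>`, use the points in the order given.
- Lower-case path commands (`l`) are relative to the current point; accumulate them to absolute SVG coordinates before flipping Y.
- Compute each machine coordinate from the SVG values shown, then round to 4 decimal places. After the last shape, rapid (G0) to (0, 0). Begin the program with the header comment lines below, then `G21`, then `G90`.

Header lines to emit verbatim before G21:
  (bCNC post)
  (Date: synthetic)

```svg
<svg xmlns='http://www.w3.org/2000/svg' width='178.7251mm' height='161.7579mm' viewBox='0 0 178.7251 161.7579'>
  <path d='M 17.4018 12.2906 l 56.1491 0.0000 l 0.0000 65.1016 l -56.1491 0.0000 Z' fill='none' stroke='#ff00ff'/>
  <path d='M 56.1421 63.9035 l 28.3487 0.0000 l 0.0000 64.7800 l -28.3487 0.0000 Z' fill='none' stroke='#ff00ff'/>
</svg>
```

(bCNC post)
(Date: synthetic)
G21
G90
G0 X17.4018 Y149.4673
M4 S496
G1 X73.5509 Y149.4673 F2643
G1 X73.5509 Y84.3657
G1 X17.4018 Y84.3657
G1 X17.4018 Y149.4673
M5
G0 X56.1421 Y97.8544
M4 S496
G1 X84.4908 Y97.8544 F2643
G1 X84.4908 Y33.0744
G1 X56.1421 Y33.0744
G1 X56.1421 Y97.8544
M5
G0 X0.0000 Y0.0000

1 u = 1 mm; y_m = 161.7579 − y.

[1] `<path>` rectangle, #ff00ff→score S496 F2643: (17.4018,149.4673) → (73.5509,149.4673) → (73.5509,84.3657) → (17.4018,84.3657) → (17.4018,149.4673) (closed)

[2] `<path>` rectangle, #ff00ff→score S496 F2643: (56.1421,97.8544) → (84.4908,97.8544) → (84.4908,33.0744) → (56.1421,33.0744) → (56.1421,97.8544) (closed)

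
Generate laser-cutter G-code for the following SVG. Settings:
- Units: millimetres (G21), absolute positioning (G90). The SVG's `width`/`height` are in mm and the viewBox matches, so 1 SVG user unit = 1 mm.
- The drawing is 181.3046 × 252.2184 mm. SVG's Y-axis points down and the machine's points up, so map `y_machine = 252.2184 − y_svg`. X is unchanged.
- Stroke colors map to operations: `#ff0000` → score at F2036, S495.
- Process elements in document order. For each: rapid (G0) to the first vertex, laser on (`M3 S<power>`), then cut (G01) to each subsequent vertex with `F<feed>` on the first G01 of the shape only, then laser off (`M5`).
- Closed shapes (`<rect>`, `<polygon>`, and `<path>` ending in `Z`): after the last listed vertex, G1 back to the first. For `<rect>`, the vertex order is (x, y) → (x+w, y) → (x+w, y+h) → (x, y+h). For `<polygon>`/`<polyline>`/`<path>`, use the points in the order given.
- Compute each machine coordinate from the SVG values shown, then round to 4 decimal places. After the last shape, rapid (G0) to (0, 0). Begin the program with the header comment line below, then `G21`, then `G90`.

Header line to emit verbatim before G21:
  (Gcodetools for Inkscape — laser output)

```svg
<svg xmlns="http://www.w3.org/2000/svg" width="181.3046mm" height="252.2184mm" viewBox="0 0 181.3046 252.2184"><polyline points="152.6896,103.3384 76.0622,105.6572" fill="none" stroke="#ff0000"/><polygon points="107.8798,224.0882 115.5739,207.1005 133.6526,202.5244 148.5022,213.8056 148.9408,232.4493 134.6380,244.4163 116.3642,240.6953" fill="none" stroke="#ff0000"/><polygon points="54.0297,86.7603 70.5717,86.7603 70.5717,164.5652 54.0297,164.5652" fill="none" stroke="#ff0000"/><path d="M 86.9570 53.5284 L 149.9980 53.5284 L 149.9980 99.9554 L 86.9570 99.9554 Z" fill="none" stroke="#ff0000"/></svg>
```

(Gcodetools for Inkscape — laser output)
G21
G90
G0 X152.6896 Y148.8800
M3 S495
G01 X76.0622 Y146.5612 F2036
M5
G0 X107.8798 Y28.1302
M3 S495
G01 X115.5739 Y45.1179 F2036
G01 X133.6526 Y49.6940
G01 X148.5022 Y38.4128
G01 X148.9408 Y19.7691
G01 X134.6380 Y7.8021
G01 X116.3642 Y11.5231
G01 X107.8798 Y28.1302
M5
G0 X54.0297 Y165.4581
M3 S495
G01 X70.5717 Y165.4581 F2036
G01 X70.5717 Y87.6532
G01 X54.0297 Y87.6532
G01 X54.0297 Y165.4581
M5
G0 X86.9570 Y198.6900
M3 S495
G01 X149.9980 Y198.6900 F2036
G01 X149.9980 Y152.2630
G01 X86.9570 Y152.2630
G01 X86.9570 Y198.6900
M5
G0 X0.0000 Y0.0000

Since the viewBox matches the mm dimensions, user units are millimetres directly. The only transform is the Y-flip y_m = 252.2184 − y_svg.

Shape 1 is a line segment drawn with `<polyline>`. Its stroke #ff0000 means score at S495, F2036. After flipping Y the toolpath is (152.6896,148.8800) → (76.0622,146.5612).

Shape 2 is a regular polygon drawn with `<polygon>`. Its stroke #ff0000 means score at S495, F2036. After flipping Y the toolpath is (107.8798,28.1302) → (115.5739,45.1179) → (133.6526,49.6940) → (148.5022,38.4128) → (148.9408,19.7691) → (134.6380,7.8021) → (116.3642,11.5231) → (107.8798,28.1302), returning to the start.

Shape 3 is a rectangle drawn with `<polygon>`. Its stroke #ff0000 means score at S495, F2036. After flipping Y the toolpath is (54.0297,165.4581) → (70.5717,165.4581) → (70.5717,87.6532) → (54.0297,87.6532) → (54.0297,165.4581), returning to the start.

Shape 4 is a rectangle drawn with `<path>`. Its stroke #ff0000 means score at S495, F2036. After flipping Y the toolpath is (86.9570,198.6900) → (149.9980,198.6900) → (149.9980,152.2630) → (86.9570,152.2630) → (86.9570,198.6900), returning to the start.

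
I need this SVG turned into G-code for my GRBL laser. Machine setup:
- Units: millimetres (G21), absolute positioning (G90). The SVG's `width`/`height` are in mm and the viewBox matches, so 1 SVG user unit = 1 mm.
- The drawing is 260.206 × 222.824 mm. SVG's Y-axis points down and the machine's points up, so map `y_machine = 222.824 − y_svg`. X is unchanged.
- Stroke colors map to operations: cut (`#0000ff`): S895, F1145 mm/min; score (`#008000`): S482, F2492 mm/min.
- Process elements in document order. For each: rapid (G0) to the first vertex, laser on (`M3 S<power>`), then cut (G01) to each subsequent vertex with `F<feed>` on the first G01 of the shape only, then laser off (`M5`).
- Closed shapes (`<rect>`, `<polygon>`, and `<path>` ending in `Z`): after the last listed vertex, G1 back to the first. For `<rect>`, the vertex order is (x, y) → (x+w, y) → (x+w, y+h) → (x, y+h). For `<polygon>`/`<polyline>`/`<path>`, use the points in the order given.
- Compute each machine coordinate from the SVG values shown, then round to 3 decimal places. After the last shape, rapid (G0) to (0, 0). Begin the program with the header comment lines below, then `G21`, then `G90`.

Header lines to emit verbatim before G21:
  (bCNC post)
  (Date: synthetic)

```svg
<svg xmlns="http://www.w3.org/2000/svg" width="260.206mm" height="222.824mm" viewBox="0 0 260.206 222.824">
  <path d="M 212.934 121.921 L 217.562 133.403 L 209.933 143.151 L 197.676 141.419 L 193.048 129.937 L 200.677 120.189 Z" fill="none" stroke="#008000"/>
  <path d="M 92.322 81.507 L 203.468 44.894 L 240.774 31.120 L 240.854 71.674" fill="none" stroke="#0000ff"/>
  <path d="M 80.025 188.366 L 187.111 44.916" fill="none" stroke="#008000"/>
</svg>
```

(bCNC post)
(Date: synthetic)
G21
G90
G0 X212.934 Y100.903
M3 S482
G01 X217.562 Y89.421 F2492
G01 X209.933 Y79.673
G01 X197.676 Y81.405
G01 X193.048 Y92.887
G01 X200.677 Y102.635
G01 X212.934 Y100.903
M5
G0 X92.322 Y141.317
M3 S895
G01 X203.468 Y177.930 F1145
G01 X240.774 Y191.704
G01 X240.854 Y151.150
M5
G0 X80.025 Y34.458
M3 S482
G01 X187.111 Y177.908 F2492
M5
G0 X0.000 Y0.000

1 u = 1 mm; y_m = 222.824 − y.

[1] `<path>` regular polygon, #008000→score S482 F2492: (212.934,100.903) → (217.562,89.421) → (209.933,79.673) → (197.676,81.405) → (193.048,92.887) → (200.677,102.635) → (212.934,100.903) (closed)

[2] `<path>` open polyline, #0000ff→cut S895 F1145: (92.322,141.317) → (203.468,177.930) → (240.774,191.704) → (240.854,151.150)

[3] `<path>` line segment, #008000→score S482 F2492: (80.025,34.458) → (187.111,177.908)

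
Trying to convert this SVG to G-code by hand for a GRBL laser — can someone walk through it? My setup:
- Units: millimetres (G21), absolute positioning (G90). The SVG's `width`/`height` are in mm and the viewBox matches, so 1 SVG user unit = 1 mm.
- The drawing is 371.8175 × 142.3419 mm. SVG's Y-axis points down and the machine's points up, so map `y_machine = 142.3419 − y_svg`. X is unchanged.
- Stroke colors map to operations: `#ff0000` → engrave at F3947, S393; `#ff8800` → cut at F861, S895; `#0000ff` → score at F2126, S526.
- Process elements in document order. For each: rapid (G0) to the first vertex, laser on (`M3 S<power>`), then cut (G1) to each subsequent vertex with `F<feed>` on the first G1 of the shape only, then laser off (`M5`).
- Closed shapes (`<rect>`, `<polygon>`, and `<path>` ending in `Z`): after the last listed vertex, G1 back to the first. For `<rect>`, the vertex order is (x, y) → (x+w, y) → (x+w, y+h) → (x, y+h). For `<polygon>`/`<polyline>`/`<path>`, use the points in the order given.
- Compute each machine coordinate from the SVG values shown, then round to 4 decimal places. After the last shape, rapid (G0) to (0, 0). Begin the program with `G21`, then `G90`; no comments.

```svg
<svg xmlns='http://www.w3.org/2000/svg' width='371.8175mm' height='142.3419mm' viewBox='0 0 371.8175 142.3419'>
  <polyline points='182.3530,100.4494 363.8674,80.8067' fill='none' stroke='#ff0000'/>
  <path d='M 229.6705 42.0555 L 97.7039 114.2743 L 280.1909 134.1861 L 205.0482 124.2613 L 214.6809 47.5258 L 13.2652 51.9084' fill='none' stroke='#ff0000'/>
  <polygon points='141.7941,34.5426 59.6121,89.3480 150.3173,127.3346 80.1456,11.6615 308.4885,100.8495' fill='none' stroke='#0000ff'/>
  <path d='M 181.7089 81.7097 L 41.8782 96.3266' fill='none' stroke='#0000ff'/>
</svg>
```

G21
G90
G0 X182.3530 Y41.8925
M3 S393
G1 X363.8674 Y61.5352 F3947
M5
G0 X229.6705 Y100.2864
M3 S393
G1 X97.7039 Y28.0676 F3947
G1 X280.1909 Y8.1558
G1 X205.0482 Y18.0806
G1 X214.6809 Y94.8161
G1 X13.2652 Y90.4335
M5
G0 X141.7941 Y107.7993
M3 S526
G1 X59.6121 Y52.9939 F2126
G1 X150.3173 Y15.0073
G1 X80.1456 Y130.6804
G1 X308.4885 Y41.4924
G1 X141.7941 Y107.7993
M5
G0 X181.7089 Y60.6322
M3 S526
G1 X41.8782 Y46.0153 F2126
M5
G0 X0.0000 Y0.0000

1 u = 1 mm; y_m = 142.3419 − y.

[1] `<polyline>` line segment, #ff0000→engrave S393 F3947: (182.3530,41.8925) → (363.8674,61.5352)

[2] `<path>` open polyline, #ff0000→engrave S393 F3947: (229.6705,100.2864) → (97.7039,28.0676) → (280.1909,8.1558) → (205.0482,18.0806) → (214.6809,94.8161) → (13.2652,90.4335)

[3] `<polygon>` closed polygon, #0000ff→score S526 F2126: (141.7941,107.7993) → (59.6121,52.9939) → (150.3173,15.0073) → (80.1456,130.6804) → (308.4885,41.4924) → (141.7941,107.7993) (closed)

[4] `<path>` line segment, #0000ff→score S526 F2126: (181.7089,60.6322) → (41.8782,46.0153)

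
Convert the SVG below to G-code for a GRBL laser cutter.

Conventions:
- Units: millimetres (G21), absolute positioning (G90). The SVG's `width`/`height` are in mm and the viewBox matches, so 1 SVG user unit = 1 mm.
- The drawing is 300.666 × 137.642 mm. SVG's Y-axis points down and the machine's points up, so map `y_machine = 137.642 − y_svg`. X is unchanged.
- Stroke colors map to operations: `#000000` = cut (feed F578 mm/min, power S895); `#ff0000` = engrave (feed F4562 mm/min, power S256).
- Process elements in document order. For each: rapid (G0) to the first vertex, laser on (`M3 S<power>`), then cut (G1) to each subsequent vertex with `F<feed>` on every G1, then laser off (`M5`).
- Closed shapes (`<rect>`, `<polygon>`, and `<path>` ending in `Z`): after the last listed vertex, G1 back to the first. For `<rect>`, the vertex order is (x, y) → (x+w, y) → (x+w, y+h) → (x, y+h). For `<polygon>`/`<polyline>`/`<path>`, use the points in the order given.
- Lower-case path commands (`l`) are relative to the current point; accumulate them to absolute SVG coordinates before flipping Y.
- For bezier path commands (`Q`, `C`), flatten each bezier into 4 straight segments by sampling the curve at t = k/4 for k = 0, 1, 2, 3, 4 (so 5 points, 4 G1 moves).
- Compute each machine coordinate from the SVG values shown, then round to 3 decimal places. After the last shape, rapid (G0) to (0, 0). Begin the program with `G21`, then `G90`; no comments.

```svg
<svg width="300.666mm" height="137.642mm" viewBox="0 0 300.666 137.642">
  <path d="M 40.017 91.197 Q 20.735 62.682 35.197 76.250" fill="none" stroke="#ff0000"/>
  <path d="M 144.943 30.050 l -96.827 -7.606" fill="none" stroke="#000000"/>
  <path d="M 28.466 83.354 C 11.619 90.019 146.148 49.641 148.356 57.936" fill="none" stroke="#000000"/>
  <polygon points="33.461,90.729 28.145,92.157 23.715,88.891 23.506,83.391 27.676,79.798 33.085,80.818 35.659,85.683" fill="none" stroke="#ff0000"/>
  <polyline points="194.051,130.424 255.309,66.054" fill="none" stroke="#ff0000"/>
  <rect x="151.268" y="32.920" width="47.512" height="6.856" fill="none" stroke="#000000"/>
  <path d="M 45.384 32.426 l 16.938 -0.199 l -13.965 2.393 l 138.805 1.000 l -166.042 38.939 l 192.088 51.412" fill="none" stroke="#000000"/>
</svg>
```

1 u = 1 mm; y_m = 137.642 − y.

[1] `<path>` quadratic bezier, #ff0000→engrave S256 F4562: (40.017,46.445) → (32.485,58.072) → (29.171,64.439) → (30.075,65.546) → (35.197,61.392)

[2] `<path>` line segment, #000000→cut S895 F578: (144.943,107.592) → (48.116,115.198)

[3] `<path>` cubic bezier, #000000→cut S895 F578: (28.466,54.288) → (39.781,56.614) → (81.265,67.608) → (126.323,78.297) → (148.356,79.706)

[4] `<polygon>` regular polygon, #ff0000→engrave S256 F4562: (33.461,46.913) → (28.145,45.485) → (23.715,48.751) → (23.506,54.251) → (27.676,57.844) → (33.085,56.824) → (35.659,51.959) → (33.461,46.913) (closed)

[5] `<polyline>` line segment, #ff0000→engrave S256 F4562: (194.051,7.218) → (255.309,71.588)

[6] `<rect>` rectangle, #000000→cut S895 F578: (151.268,104.722) → (198.780,104.722) → (198.780,97.866) → (151.268,97.866) → (151.268,104.722) (closed)

[7] `<path>` open polyline, #000000→cut S895 F578: (45.384,105.216) → (62.322,105.415) → (48.357,103.022) → (187.162,102.022) → (21.120,63.083) → (213.208,11.671)

G21
G90
G0 X40.017 Y46.445
M3 S256
G1 X32.485 Y58.072 F4562
G1 X29.171 Y64.439 F4562
G1 X30.075 Y65.546 F4562
G1 X35.197 Y61.392 F4562
M5
G0 X144.943 Y107.592
M3 S895
G1 X48.116 Y115.198 F578
M5
G0 X28.466 Y54.288
M3 S895
G1 X39.781 Y56.614 F578
G1 X81.265 Y67.608 F578
G1 X126.323 Y78.297 F578
G1 X148.356 Y79.706 F578
M5
G0 X33.461 Y46.913
M3 S256
G1 X28.145 Y45.485 F4562
G1 X23.715 Y48.751 F4562
G1 X23.506 Y54.251 F4562
G1 X27.676 Y57.844 F4562
G1 X33.085 Y56.824 F4562
G1 X35.659 Y51.959 F4562
G1 X33.461 Y46.913 F4562
M5
G0 X194.051 Y7.218
M3 S256
G1 X255.309 Y71.588 F4562
M5
G0 X151.268 Y104.722
M3 S895
G1 X198.780 Y104.722 F578
G1 X198.780 Y97.866 F578
G1 X151.268 Y97.866 F578
G1 X151.268 Y104.722 F578
M5
G0 X45.384 Y105.216
M3 S895
G1 X62.322 Y105.415 F578
G1 X48.357 Y103.022 F578
G1 X187.162 Y102.022 F578
G1 X21.120 Y63.083 F578
G1 X213.208 Y11.671 F578
M5
G0 X0.000 Y0.000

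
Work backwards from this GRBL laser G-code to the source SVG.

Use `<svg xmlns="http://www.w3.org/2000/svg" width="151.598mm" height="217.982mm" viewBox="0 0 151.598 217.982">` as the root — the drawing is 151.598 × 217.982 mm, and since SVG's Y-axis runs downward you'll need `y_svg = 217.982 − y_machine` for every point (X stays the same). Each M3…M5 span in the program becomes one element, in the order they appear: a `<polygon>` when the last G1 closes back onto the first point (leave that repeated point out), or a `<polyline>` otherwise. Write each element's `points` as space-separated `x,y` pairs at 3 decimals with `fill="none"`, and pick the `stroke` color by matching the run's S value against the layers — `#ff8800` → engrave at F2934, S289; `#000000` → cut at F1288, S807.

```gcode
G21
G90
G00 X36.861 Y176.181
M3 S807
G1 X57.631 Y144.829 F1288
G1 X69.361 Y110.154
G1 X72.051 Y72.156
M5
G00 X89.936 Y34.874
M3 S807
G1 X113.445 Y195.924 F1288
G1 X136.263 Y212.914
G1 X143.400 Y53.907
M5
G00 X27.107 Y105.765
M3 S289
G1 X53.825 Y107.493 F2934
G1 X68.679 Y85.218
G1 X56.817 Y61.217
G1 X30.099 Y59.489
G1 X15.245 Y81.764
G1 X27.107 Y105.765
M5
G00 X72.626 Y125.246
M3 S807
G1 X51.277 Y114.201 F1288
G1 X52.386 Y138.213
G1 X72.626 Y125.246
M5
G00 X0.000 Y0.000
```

Each laser-on run becomes one SVG element. Flip Y back into SVG space with y_svg = 217.982 − y_machine.

Run 1: power S807 maps to stroke `#000000` (cut). The run is open, so emit a `<polyline>` with points (Y-flipped): 36.861,41.801 57.631,73.153 69.361,107.828 72.051,145.826.

Run 2: power S807 maps to stroke `#000000` (cut). The run is open, so emit a `<polyline>` with points (Y-flipped): 89.936,183.108 113.445,22.058 136.263,5.068 143.400,164.075.

Run 3: S289 ⇒ engrave layer `#ff8800`. The run returns to its start, so emit a `<polygon>` with points (Y-flipped): 27.107,112.217 53.825,110.489 68.679,132.764 56.817,156.765 30.099,158.493 15.245,136.218.

Run 4: power S807 maps to stroke `#000000` (cut). The run returns to its start, so emit a `<polygon>` with points (Y-flipped): 72.626,92.736 51.277,103.781 52.386,79.769.

<svg xmlns="http://www.w3.org/2000/svg" width="151.598mm" height="217.982mm" viewBox="0 0 151.598 217.982">
  <polyline points="36.861,41.801 57.631,73.153 69.361,107.828 72.051,145.826" fill="none" stroke="#000000"/>
  <polyline points="89.936,183.108 113.445,22.058 136.263,5.068 143.400,164.075" fill="none" stroke="#000000"/>
  <polygon points="27.107,112.217 53.825,110.489 68.679,132.764 56.817,156.765 30.099,158.493 15.245,136.218" fill="none" stroke="#ff8800"/>
  <polygon points="72.626,92.736 51.277,103.781 52.386,79.769" fill="none" stroke="#000000"/>
</svg>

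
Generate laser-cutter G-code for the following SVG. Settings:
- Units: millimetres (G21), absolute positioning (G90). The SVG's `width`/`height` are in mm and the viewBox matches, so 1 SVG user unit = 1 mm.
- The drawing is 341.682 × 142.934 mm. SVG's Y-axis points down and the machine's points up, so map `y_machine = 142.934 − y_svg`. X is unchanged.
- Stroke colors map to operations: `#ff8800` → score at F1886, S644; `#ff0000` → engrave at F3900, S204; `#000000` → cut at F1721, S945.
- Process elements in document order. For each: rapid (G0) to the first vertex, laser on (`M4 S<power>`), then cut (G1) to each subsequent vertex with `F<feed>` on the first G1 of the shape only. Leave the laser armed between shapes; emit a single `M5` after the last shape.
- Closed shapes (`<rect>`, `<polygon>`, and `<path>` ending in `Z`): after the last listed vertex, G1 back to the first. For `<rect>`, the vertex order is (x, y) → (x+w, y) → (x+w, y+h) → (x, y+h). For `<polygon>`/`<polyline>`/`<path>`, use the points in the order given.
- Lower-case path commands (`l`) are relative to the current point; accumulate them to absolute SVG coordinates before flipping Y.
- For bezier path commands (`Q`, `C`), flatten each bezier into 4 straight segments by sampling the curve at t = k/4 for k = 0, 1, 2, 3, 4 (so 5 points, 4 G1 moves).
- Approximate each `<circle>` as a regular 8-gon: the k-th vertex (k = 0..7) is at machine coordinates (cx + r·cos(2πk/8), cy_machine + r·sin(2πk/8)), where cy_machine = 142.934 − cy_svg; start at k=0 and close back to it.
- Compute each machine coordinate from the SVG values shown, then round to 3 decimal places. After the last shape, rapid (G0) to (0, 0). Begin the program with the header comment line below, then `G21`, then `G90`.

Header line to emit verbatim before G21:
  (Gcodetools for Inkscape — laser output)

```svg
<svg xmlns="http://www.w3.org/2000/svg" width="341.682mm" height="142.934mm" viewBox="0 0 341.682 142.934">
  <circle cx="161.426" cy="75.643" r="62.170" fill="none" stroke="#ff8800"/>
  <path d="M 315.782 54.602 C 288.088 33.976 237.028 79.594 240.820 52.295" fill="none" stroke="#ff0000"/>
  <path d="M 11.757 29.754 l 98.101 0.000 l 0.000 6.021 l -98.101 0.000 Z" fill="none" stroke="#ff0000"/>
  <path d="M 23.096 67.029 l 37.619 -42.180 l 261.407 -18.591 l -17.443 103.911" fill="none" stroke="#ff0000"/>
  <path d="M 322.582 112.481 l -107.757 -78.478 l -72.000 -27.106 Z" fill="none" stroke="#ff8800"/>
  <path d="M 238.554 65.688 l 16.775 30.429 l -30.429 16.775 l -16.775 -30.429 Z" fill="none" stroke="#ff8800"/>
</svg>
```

(Gcodetools for Inkscape — laser output)
G21
G90
G0 X223.596 Y67.291
M4 S644
G1 X205.387 Y111.252 F1886
G1 X161.426 Y129.461
G1 X117.465 Y111.252
G1 X99.256 Y67.291
G1 X117.465 Y23.330
G1 X161.426 Y5.121
G1 X205.387 Y23.330
G1 X223.596 Y67.291
G0 X315.782 Y88.332
M4 S204
G1 X291.853 Y93.555 F3900
G1 X266.494 Y86.983
G1 X247.039 Y81.662
G1 X240.820 Y90.639
G0 X11.757 Y113.180
M4 S204
G1 X109.858 Y113.180 F3900
G1 X109.858 Y107.159
G1 X11.757 Y107.159
G1 X11.757 Y113.180
G0 X23.096 Y75.905
M4 S204
G1 X60.715 Y118.085 F3900
G1 X322.122 Y136.676
G1 X304.679 Y32.765
G0 X322.582 Y30.453
M4 S644
G1 X214.825 Y108.931 F1886
G1 X142.825 Y136.037
G1 X322.582 Y30.453
G0 X238.554 Y77.246
M4 S644
G1 X255.329 Y46.817 F1886
G1 X224.900 Y30.042
G1 X208.125 Y60.471
G1 X238.554 Y77.246
M5
G0 X0.000 Y0.000

viewBox `0 0 341.682 142.934` with mm width/height → 1 unit = 1 mm. Flip: y_m = 142.934 − y_svg.

**Shape 1** — `<circle>` circle, stroke `#ff8800` → score (S644, F1886). Machine vertices: (223.596,67.291) → (205.387,111.252) → (161.426,129.461) → (117.465,111.252) → (99.256,67.291) → (117.465,23.330) → (161.426,5.121) → (205.387,23.330) → (223.596,67.291). Closed: final G1 returns to the first vertex.

**Shape 2** — `<path>` cubic bezier, stroke `#ff0000` → engrave (S204, F3900). Control points (SVG): P0=(315.782,54.602), P1=(288.088,33.976), P2=(237.028,79.594), P3=(240.820,52.295); sampled at t=k/4. Machine vertices: (315.782,88.332) → (291.853,93.555) → (266.494,86.983) → (247.039,81.662) → (240.820,90.639). Open path.

**Shape 3** — `<path>` rectangle, stroke `#ff0000` → engrave (S204, F3900). Machine vertices: (11.757,113.180) → (109.858,113.180) → (109.858,107.159) → (11.757,107.159) → (11.757,113.180). Closed: final G1 returns to the first vertex.

**Shape 4** — `<path>` open polyline, stroke `#ff0000` → engrave (S204, F3900). Machine vertices: (23.096,75.905) → (60.715,118.085) → (322.122,136.676) → (304.679,32.765). Open path.

**Shape 5** — `<path>` closed polygon, stroke `#ff8800` → score (S644, F1886). Machine vertices: (322.582,30.453) → (214.825,108.931) → (142.825,136.037) → (322.582,30.453). Closed: final G1 returns to the first vertex.

**Shape 6** — `<path>` regular polygon, stroke `#ff8800` → score (S644, F1886). Machine vertices: (238.554,77.246) → (255.329,46.817) → (224.900,30.042) → (208.125,60.471) → (238.554,77.246). Closed: final G1 returns to the first vertex.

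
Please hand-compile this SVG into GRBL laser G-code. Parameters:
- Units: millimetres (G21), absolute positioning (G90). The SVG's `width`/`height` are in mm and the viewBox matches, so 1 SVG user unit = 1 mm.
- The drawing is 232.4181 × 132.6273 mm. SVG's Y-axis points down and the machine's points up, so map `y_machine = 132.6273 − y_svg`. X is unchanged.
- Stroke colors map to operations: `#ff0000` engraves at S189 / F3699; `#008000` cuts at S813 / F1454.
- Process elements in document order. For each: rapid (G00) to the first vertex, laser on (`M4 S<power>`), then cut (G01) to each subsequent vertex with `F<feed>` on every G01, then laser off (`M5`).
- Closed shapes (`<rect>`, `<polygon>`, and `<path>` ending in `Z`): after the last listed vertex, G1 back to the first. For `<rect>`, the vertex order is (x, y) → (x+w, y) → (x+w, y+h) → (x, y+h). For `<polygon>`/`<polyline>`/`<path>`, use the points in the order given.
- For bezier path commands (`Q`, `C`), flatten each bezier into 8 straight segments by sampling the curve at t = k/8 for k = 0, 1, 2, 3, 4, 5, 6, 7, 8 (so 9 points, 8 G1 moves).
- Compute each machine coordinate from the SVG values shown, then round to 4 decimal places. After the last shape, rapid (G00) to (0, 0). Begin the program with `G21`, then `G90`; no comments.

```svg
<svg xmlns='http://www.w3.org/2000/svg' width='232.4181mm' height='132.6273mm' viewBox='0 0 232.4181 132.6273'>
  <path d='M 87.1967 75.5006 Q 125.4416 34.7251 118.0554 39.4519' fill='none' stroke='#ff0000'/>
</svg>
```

G21
G90
G00 X87.1967 Y57.1267
M4 S189
G01 X96.0449 Y66.6096 F3699
G01 X103.4672 Y74.6706 F3699
G01 X109.4635 Y81.3096 F3699
G01 X114.0338 Y86.5266 F3699
G01 X117.1782 Y90.3217 F3699
G01 X118.8966 Y92.6949 F3699
G01 X119.1890 Y93.6461 F3699
G01 X118.0554 Y93.1754 F3699
M5
G00 X0.0000 Y0.0000

Since the viewBox matches the mm dimensions, user units are millimetres directly. The only transform is the Y-flip y_m = 132.6273 − y_svg.

Shape 1 is a quadratic bezier drawn with `<path>`. Its stroke #ff0000 means engrave at S189, F3699. After flipping Y the toolpath is (87.1967,57.1267) → (96.0449,66.6096) → (103.4672,74.6706) → (109.4635,81.3096) → (114.0338,86.5266) → (117.1782,90.3217) → (118.8966,92.6949) → (119.1890,93.6461) → (118.0554,93.1754).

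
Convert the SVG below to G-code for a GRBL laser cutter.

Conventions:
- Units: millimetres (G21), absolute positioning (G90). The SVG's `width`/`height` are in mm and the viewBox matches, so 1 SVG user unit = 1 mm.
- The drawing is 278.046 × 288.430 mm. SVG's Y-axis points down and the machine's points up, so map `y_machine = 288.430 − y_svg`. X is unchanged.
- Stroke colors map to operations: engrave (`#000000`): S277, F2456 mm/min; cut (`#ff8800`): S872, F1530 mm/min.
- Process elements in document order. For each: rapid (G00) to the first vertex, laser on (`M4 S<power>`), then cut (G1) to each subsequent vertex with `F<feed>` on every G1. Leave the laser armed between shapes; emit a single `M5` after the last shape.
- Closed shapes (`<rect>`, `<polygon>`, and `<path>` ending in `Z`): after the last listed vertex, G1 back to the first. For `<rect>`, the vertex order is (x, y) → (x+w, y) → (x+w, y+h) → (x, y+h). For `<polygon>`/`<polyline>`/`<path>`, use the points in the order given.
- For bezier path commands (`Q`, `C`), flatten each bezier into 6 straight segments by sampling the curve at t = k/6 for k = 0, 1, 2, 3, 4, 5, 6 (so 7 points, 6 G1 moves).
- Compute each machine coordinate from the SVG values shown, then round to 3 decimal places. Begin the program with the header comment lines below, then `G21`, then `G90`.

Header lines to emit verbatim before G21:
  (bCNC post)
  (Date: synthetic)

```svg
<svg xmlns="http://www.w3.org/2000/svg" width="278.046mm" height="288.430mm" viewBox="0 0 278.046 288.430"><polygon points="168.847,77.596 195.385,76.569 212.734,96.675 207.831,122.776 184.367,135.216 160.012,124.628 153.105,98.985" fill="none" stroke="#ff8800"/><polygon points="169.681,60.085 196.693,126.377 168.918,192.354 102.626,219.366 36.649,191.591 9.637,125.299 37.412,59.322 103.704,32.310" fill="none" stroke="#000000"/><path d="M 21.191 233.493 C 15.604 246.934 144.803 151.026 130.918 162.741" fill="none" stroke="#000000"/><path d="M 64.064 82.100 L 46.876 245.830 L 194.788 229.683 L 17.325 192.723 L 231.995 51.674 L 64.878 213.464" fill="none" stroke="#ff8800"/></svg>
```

Since the viewBox matches the mm dimensions, user units are millimetres directly. The only transform is the Y-flip y_m = 288.430 − y_svg.

Shape 1 is a regular polygon drawn with `<polygon>`. Its stroke #ff8800 means cut at S872, F1530. After flipping Y the toolpath is (168.847,210.834) → (195.385,211.861) → (212.734,191.755) → (207.831,165.654) → (184.367,153.214) → (160.012,163.802) → (153.105,189.445) → (168.847,210.834), returning to the start.

Shape 2 is a regular polygon drawn with `<polygon>`. Its stroke #000000 means engrave at S277, F2456. After flipping Y the toolpath is (169.681,228.345) → (196.693,162.053) → (168.918,96.076) → (102.626,69.064) → (36.649,96.839) → (9.637,163.131) → (37.412,229.108) → (103.704,256.120) → (169.681,228.345), returning to the start.

Shape 3 is a cubic bezier drawn with `<path>`. Its stroke #000000 means engrave at S277, F2456. After flipping Y the toolpath is (21.191,54.937) → (28.343,56.324) → (50.241,69.910) → (79.166,89.666) → (107.400,109.566) → (127.223,123.582) → (130.918,125.689).

Shape 4 is a open polyline drawn with `<path>`. Its stroke #ff8800 means cut at S872, F1530. After flipping Y the toolpath is (64.064,206.330) → (46.876,42.600) → (194.788,58.747) → (17.325,95.707) → (231.995,236.756) → (64.878,74.966).

(bCNC post)
(Date: synthetic)
G21
G90
G00 X168.847 Y210.834
M4 S872
G1 X195.385 Y211.861 F1530
G1 X212.734 Y191.755 F1530
G1 X207.831 Y165.654 F1530
G1 X184.367 Y153.214 F1530
G1 X160.012 Y163.802 F1530
G1 X153.105 Y189.445 F1530
G1 X168.847 Y210.834 F1530
G00 X169.681 Y228.345
M4 S277
G1 X196.693 Y162.053 F2456
G1 X168.918 Y96.076 F2456
G1 X102.626 Y69.064 F2456
G1 X36.649 Y96.839 F2456
G1 X9.637 Y163.131 F2456
G1 X37.412 Y229.108 F2456
G1 X103.704 Y256.120 F2456
G1 X169.681 Y228.345 F2456
G00 X21.191 Y54.937
M4 S277
G1 X28.343 Y56.324 F2456
G1 X50.241 Y69.910 F2456
G1 X79.166 Y89.666 F2456
G1 X107.400 Y109.566 F2456
G1 X127.223 Y123.582 F2456
G1 X130.918 Y125.689 F2456
G00 X64.064 Y206.330
M4 S872
G1 X46.876 Y42.600 F1530
G1 X194.788 Y58.747 F1530
G1 X17.325 Y95.707 F1530
G1 X231.995 Y236.756 F1530
G1 X64.878 Y74.966 F1530
M5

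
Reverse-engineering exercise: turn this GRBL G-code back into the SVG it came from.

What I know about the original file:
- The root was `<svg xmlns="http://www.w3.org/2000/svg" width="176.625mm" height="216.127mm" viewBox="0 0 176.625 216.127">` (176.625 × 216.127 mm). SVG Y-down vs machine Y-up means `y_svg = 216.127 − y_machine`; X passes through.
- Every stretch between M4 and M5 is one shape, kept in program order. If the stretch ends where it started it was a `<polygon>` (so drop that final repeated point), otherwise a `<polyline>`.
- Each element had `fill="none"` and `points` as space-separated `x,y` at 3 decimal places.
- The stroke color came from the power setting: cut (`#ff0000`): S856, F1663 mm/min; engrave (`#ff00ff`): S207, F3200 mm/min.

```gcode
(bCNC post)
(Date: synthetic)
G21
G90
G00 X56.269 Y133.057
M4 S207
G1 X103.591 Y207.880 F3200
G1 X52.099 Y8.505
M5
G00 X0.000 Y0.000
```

<svg xmlns="http://www.w3.org/2000/svg" width="176.625mm" height="216.127mm" viewBox="0 0 176.625 216.127">
  <polyline points="56.269,83.070 103.591,8.247 52.099,207.622" fill="none" stroke="#ff00ff"/>
</svg>

Machine Y-up, SVG Y-down with viewBox height 216.127, so y_svg = 216.127 − y_machine; X carries over. Every run uses S207, so all elements get stroke `#ff00ff` (engrave).

Run 1: The run is open, so emit a `<polyline>` with points (Y-flipped): 56.269,83.070 103.591,8.247 52.099,207.622.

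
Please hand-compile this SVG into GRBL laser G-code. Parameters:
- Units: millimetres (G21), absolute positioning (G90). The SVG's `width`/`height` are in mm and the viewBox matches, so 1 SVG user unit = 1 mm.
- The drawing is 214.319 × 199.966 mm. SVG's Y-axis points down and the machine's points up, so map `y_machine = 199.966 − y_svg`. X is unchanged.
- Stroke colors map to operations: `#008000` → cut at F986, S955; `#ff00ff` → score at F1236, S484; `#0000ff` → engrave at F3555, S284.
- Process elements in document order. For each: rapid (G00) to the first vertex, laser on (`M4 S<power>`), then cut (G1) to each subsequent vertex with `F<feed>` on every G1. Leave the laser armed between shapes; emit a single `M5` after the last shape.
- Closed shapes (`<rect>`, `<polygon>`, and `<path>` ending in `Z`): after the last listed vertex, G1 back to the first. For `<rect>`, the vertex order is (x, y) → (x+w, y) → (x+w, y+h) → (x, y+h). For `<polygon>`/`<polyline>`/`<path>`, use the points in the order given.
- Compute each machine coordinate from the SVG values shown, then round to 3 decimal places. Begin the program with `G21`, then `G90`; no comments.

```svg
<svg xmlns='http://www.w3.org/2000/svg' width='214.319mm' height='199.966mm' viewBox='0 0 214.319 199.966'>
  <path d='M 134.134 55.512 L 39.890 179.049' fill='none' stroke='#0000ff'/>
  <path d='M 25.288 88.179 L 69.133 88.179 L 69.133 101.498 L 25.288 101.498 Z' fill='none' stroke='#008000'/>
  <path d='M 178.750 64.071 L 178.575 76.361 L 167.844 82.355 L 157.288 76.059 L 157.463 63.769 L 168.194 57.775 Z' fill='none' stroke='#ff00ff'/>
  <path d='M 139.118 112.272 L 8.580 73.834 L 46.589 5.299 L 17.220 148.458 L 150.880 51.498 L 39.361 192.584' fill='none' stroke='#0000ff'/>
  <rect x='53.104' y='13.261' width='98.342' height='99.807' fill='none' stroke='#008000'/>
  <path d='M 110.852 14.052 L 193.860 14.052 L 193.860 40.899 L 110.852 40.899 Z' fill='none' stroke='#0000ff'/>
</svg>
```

G21
G90
G00 X134.134 Y144.454
M4 S284
G1 X39.890 Y20.917 F3555
G00 X25.288 Y111.787
M4 S955
G1 X69.133 Y111.787 F986
G1 X69.133 Y98.468 F986
G1 X25.288 Y98.468 F986
G1 X25.288 Y111.787 F986
G00 X178.750 Y135.895
M4 S484
G1 X178.575 Y123.605 F1236
G1 X167.844 Y117.611 F1236
G1 X157.288 Y123.907 F1236
G1 X157.463 Y136.197 F1236
G1 X168.194 Y142.191 F1236
G1 X178.750 Y135.895 F1236
G00 X139.118 Y87.694
M4 S284
G1 X8.580 Y126.132 F3555
G1 X46.589 Y194.667 F3555
G1 X17.220 Y51.508 F3555
G1 X150.880 Y148.468 F3555
G1 X39.361 Y7.382 F3555
G00 X53.104 Y186.705
M4 S955
G1 X151.446 Y186.705 F986
G1 X151.446 Y86.898 F986
G1 X53.104 Y86.898 F986
G1 X53.104 Y186.705 F986
G00 X110.852 Y185.914
M4 S284
G1 X193.860 Y185.914 F3555
G1 X193.860 Y159.067 F3555
G1 X110.852 Y159.067 F3555
G1 X110.852 Y185.914 F3555
M5

viewBox `0 0 214.319 199.966` with mm width/height → 1 unit = 1 mm. Flip: y_m = 199.966 − y_svg.

**Shape 1** — `<path>` line segment, stroke `#0000ff` → engrave (S284, F3555). Machine vertices: (134.134,144.454) → (39.890,20.917). Open path.

**Shape 2** — `<path>` rectangle, stroke `#008000` → cut (S955, F986). Machine vertices: (25.288,111.787) → (69.133,111.787) → (69.133,98.468) → (25.288,98.468) → (25.288,111.787). Closed: final G1 returns to the first vertex.

**Shape 3** — `<path>` regular polygon, stroke `#ff00ff` → score (S484, F1236). Machine vertices: (178.750,135.895) → (178.575,123.605) → (167.844,117.611) → (157.288,123.907) → (157.463,136.197) → (168.194,142.191) → (178.750,135.895). Closed: final G1 returns to the first vertex.

**Shape 4** — `<path>` open polyline, stroke `#0000ff` → engrave (S284, F3555). Machine vertices: (139.118,87.694) → (8.580,126.132) → (46.589,194.667) → (17.220,51.508) → (150.880,148.468) → (39.361,7.382). Open path.

**Shape 5** — `<rect>` rectangle, stroke `#008000` → cut (S955, F986). Machine vertices: (53.104,186.705) → (151.446,186.705) → (151.446,86.898) → (53.104,86.898) → (53.104,186.705). Closed: final G1 returns to the first vertex.

**Shape 6** — `<path>` rectangle, stroke `#0000ff` → engrave (S284, F3555). Machine vertices: (110.852,185.914) → (193.860,185.914) → (193.860,159.067) → (110.852,159.067) → (110.852,185.914). Closed: final G1 returns to the first vertex.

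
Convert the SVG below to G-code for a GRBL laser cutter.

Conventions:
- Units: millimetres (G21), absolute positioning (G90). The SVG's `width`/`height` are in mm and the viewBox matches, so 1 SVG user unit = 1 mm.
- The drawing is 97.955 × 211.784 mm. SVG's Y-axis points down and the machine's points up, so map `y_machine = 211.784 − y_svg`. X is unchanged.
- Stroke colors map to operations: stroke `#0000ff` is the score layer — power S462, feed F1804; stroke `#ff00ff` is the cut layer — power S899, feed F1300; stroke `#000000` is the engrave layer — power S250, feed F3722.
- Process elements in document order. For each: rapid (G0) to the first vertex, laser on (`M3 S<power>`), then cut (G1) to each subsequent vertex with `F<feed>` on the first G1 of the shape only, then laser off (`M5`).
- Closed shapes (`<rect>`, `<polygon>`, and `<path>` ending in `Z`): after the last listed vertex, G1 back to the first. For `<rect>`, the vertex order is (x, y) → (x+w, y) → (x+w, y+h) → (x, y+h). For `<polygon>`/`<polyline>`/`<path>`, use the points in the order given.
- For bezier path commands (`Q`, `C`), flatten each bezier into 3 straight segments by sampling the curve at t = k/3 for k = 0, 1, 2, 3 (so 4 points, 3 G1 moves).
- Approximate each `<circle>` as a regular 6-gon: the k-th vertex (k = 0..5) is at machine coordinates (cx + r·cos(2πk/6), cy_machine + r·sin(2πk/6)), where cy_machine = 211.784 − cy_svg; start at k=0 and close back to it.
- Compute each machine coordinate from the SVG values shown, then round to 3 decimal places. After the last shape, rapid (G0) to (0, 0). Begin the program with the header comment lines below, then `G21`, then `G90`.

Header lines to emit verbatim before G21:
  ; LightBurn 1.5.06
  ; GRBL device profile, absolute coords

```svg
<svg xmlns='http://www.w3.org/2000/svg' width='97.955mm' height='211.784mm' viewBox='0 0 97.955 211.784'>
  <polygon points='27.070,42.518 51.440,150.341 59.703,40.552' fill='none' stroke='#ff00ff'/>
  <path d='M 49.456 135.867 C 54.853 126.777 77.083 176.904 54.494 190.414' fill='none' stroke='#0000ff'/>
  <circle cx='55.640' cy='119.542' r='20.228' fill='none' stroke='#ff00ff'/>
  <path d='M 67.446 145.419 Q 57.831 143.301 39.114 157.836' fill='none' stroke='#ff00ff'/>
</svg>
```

; LightBurn 1.5.06
; GRBL device profile, absolute coords
G21
G90
G0 X27.070 Y169.266
M3 S899
G1 X51.440 Y61.443 F1300
G1 X59.703 Y171.232
G1 X27.070 Y169.266
M5
G0 X49.456 Y75.917
M3 S462
G1 X58.181 Y68.817 F1804
G1 X64.427 Y43.536
G1 X54.494 Y21.370
M5
G0 X75.868 Y92.242
M3 S899
G1 X65.754 Y109.760 F1300
G1 X45.526 Y109.760
G1 X35.412 Y92.242
G1 X45.526 Y74.724
G1 X65.754 Y74.724
G1 X75.868 Y92.242
M5
G0 X67.446 Y66.365
M3 S899
G1 X60.025 Y65.927 F1300
G1 X50.581 Y61.788
G1 X39.114 Y53.948
M5
G0 X0.000 Y0.000

1 u = 1 mm; y_m = 211.784 − y.

[1] `<polygon>` closed polygon, #ff00ff→cut S899 F1300: (27.070,169.266) → (51.440,61.443) → (59.703,171.232) → (27.070,169.266) (closed)

[2] `<path>` cubic bezier, #0000ff→score S462 F1804: (49.456,75.917) → (58.181,68.817) → (64.427,43.536) → (54.494,21.370)

[3] `<circle>` circle, #ff00ff→cut S899 F1300: (75.868,92.242) → (65.754,109.760) → (45.526,109.760) → (35.412,92.242) → (45.526,74.724) → (65.754,74.724) → (75.868,92.242) (closed)

[4] `<path>` quadratic bezier, #ff00ff→cut S899 F1300: (67.446,66.365) → (60.025,65.927) → (50.581,61.788) → (39.114,53.948)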